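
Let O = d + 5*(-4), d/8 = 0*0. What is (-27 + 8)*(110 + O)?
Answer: -1710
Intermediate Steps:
d = 0 (d = 8*(0*0) = 8*0 = 0)
O = -20 (O = 0 + 5*(-4) = 0 - 20 = -20)
(-27 + 8)*(110 + O) = (-27 + 8)*(110 - 20) = -19*90 = -1710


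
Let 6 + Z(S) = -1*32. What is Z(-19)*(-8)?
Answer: 304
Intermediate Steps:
Z(S) = -38 (Z(S) = -6 - 1*32 = -6 - 32 = -38)
Z(-19)*(-8) = -38*(-8) = 304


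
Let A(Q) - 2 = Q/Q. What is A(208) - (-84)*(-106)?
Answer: -8901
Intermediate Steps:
A(Q) = 3 (A(Q) = 2 + Q/Q = 2 + 1 = 3)
A(208) - (-84)*(-106) = 3 - (-84)*(-106) = 3 - 1*8904 = 3 - 8904 = -8901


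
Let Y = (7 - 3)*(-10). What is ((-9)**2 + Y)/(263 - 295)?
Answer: -41/32 ≈ -1.2813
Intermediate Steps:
Y = -40 (Y = 4*(-10) = -40)
((-9)**2 + Y)/(263 - 295) = ((-9)**2 - 40)/(263 - 295) = (81 - 40)/(-32) = 41*(-1/32) = -41/32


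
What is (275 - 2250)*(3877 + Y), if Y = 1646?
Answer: -10907925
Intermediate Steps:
(275 - 2250)*(3877 + Y) = (275 - 2250)*(3877 + 1646) = -1975*5523 = -10907925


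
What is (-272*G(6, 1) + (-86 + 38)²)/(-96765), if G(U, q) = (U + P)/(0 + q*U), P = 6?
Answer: -352/19353 ≈ -0.018188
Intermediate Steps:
G(U, q) = (6 + U)/(U*q) (G(U, q) = (U + 6)/(0 + q*U) = (6 + U)/(0 + U*q) = (6 + U)/((U*q)) = (6 + U)*(1/(U*q)) = (6 + U)/(U*q))
(-272*G(6, 1) + (-86 + 38)²)/(-96765) = (-272*(6 + 6)/(6*1) + (-86 + 38)²)/(-96765) = (-136*12/3 + (-48)²)*(-1/96765) = (-272*2 + 2304)*(-1/96765) = (-544 + 2304)*(-1/96765) = 1760*(-1/96765) = -352/19353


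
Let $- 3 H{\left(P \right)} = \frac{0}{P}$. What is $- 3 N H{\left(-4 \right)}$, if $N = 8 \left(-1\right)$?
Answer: $0$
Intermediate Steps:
$H{\left(P \right)} = 0$ ($H{\left(P \right)} = - \frac{0 \frac{1}{P}}{3} = \left(- \frac{1}{3}\right) 0 = 0$)
$N = -8$
$- 3 N H{\left(-4 \right)} = \left(-3\right) \left(-8\right) 0 = 24 \cdot 0 = 0$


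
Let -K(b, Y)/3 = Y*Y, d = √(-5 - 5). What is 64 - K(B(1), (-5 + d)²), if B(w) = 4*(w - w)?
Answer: -2261 - 900*I*√10 ≈ -2261.0 - 2846.1*I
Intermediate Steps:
d = I*√10 (d = √(-10) = I*√10 ≈ 3.1623*I)
B(w) = 0 (B(w) = 4*0 = 0)
K(b, Y) = -3*Y² (K(b, Y) = -3*Y*Y = -3*Y²)
64 - K(B(1), (-5 + d)²) = 64 - (-3)*((-5 + I*√10)²)² = 64 - (-3)*(-5 + I*√10)⁴ = 64 + 3*(-5 + I*√10)⁴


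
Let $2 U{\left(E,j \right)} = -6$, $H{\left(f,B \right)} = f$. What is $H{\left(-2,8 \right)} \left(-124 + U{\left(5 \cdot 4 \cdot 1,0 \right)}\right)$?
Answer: $254$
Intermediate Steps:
$U{\left(E,j \right)} = -3$ ($U{\left(E,j \right)} = \frac{1}{2} \left(-6\right) = -3$)
$H{\left(-2,8 \right)} \left(-124 + U{\left(5 \cdot 4 \cdot 1,0 \right)}\right) = - 2 \left(-124 - 3\right) = \left(-2\right) \left(-127\right) = 254$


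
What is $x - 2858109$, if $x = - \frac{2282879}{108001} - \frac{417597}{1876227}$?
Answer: $- \frac{11355990361443723}{3973223377} \approx -2.8581 \cdot 10^{6}$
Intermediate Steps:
$x = - \frac{84868629630}{3973223377}$ ($x = \left(-2282879\right) \frac{1}{108001} - \frac{139199}{625409} = - \frac{134287}{6353} - \frac{139199}{625409} = - \frac{84868629630}{3973223377} \approx -21.36$)
$x - 2858109 = - \frac{84868629630}{3973223377} - 2858109 = - \frac{11355990361443723}{3973223377}$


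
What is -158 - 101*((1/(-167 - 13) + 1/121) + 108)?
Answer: -241023439/21780 ≈ -11066.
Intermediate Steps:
-158 - 101*((1/(-167 - 13) + 1/121) + 108) = -158 - 101*((1/(-180) + 1/121) + 108) = -158 - 101*((-1/180 + 1/121) + 108) = -158 - 101*(59/21780 + 108) = -158 - 101*2352299/21780 = -158 - 237582199/21780 = -241023439/21780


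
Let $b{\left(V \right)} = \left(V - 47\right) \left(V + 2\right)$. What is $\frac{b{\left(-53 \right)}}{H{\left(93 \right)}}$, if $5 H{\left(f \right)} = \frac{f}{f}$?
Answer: $25500$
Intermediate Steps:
$H{\left(f \right)} = \frac{1}{5}$ ($H{\left(f \right)} = \frac{f \frac{1}{f}}{5} = \frac{1}{5} \cdot 1 = \frac{1}{5}$)
$b{\left(V \right)} = \left(-47 + V\right) \left(2 + V\right)$
$\frac{b{\left(-53 \right)}}{H{\left(93 \right)}} = \left(-94 + \left(-53\right)^{2} - -2385\right) \frac{1}{\frac{1}{5}} = \left(-94 + 2809 + 2385\right) 5 = 5100 \cdot 5 = 25500$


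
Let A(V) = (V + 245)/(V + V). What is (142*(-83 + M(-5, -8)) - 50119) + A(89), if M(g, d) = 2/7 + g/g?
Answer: -38451904/623 ≈ -61721.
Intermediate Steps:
A(V) = (245 + V)/(2*V) (A(V) = (245 + V)/((2*V)) = (245 + V)*(1/(2*V)) = (245 + V)/(2*V))
M(g, d) = 9/7 (M(g, d) = 2*(1/7) + 1 = 2/7 + 1 = 9/7)
(142*(-83 + M(-5, -8)) - 50119) + A(89) = (142*(-83 + 9/7) - 50119) + (1/2)*(245 + 89)/89 = (142*(-572/7) - 50119) + (1/2)*(1/89)*334 = (-81224/7 - 50119) + 167/89 = -432057/7 + 167/89 = -38451904/623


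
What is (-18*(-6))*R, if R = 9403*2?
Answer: 2031048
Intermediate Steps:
R = 18806
(-18*(-6))*R = -18*(-6)*18806 = 108*18806 = 2031048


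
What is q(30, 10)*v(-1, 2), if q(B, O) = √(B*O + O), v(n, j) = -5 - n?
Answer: -4*√310 ≈ -70.427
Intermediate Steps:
q(B, O) = √(O + B*O)
q(30, 10)*v(-1, 2) = √(10*(1 + 30))*(-5 - 1*(-1)) = √(10*31)*(-5 + 1) = √310*(-4) = -4*√310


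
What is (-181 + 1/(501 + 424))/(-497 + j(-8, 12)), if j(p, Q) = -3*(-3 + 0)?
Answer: 20928/56425 ≈ 0.37090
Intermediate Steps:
j(p, Q) = 9 (j(p, Q) = -3*(-3) = 9)
(-181 + 1/(501 + 424))/(-497 + j(-8, 12)) = (-181 + 1/(501 + 424))/(-497 + 9) = (-181 + 1/925)/(-488) = (-181 + 1/925)*(-1/488) = -167424/925*(-1/488) = 20928/56425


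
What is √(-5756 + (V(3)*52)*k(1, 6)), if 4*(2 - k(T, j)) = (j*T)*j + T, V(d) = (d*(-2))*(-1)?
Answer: I*√8018 ≈ 89.543*I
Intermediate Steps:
V(d) = 2*d (V(d) = -2*d*(-1) = 2*d)
k(T, j) = 2 - T/4 - T*j²/4 (k(T, j) = 2 - ((j*T)*j + T)/4 = 2 - ((T*j)*j + T)/4 = 2 - (T*j² + T)/4 = 2 - (T + T*j²)/4 = 2 + (-T/4 - T*j²/4) = 2 - T/4 - T*j²/4)
√(-5756 + (V(3)*52)*k(1, 6)) = √(-5756 + ((2*3)*52)*(2 - ¼*1 - ¼*1*6²)) = √(-5756 + (6*52)*(2 - ¼ - ¼*1*36)) = √(-5756 + 312*(2 - ¼ - 9)) = √(-5756 + 312*(-29/4)) = √(-5756 - 2262) = √(-8018) = I*√8018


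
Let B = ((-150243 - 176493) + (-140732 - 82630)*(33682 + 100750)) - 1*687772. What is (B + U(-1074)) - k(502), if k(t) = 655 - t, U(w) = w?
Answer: -30028016119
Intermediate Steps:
B = -30028014892 (B = (-326736 - 223362*134432) - 687772 = (-326736 - 30027000384) - 687772 = -30027327120 - 687772 = -30028014892)
(B + U(-1074)) - k(502) = (-30028014892 - 1074) - (655 - 1*502) = -30028015966 - (655 - 502) = -30028015966 - 1*153 = -30028015966 - 153 = -30028016119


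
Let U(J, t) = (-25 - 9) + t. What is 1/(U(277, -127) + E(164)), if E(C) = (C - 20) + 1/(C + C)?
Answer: -328/5575 ≈ -0.058834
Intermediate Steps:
U(J, t) = -34 + t
E(C) = -20 + C + 1/(2*C) (E(C) = (-20 + C) + 1/(2*C) = -20 + C + 1/(2*C))
1/(U(277, -127) + E(164)) = 1/((-34 - 127) + (-20 + 164 + (½)/164)) = 1/(-161 + (-20 + 164 + (½)*(1/164))) = 1/(-161 + (-20 + 164 + 1/328)) = 1/(-161 + 47233/328) = 1/(-5575/328) = -328/5575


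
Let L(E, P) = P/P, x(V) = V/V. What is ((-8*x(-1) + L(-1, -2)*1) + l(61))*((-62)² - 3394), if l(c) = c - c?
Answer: -3150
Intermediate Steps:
x(V) = 1
L(E, P) = 1
l(c) = 0
((-8*x(-1) + L(-1, -2)*1) + l(61))*((-62)² - 3394) = ((-8*1 + 1*1) + 0)*((-62)² - 3394) = ((-8 + 1) + 0)*(3844 - 3394) = (-7 + 0)*450 = -7*450 = -3150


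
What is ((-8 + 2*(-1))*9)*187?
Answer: -16830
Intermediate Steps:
((-8 + 2*(-1))*9)*187 = ((-8 - 2)*9)*187 = -10*9*187 = -90*187 = -16830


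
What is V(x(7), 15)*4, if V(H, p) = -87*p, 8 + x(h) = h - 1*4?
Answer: -5220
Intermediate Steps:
x(h) = -12 + h (x(h) = -8 + (h - 1*4) = -8 + (h - 4) = -8 + (-4 + h) = -12 + h)
V(x(7), 15)*4 = -87*15*4 = -1305*4 = -5220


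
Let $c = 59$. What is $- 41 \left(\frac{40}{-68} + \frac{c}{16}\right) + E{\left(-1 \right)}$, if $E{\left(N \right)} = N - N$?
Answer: $- \frac{34563}{272} \approx -127.07$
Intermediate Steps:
$E{\left(N \right)} = 0$
$- 41 \left(\frac{40}{-68} + \frac{c}{16}\right) + E{\left(-1 \right)} = - 41 \left(\frac{40}{-68} + \frac{59}{16}\right) + 0 = - 41 \left(40 \left(- \frac{1}{68}\right) + 59 \cdot \frac{1}{16}\right) + 0 = - 41 \left(- \frac{10}{17} + \frac{59}{16}\right) + 0 = \left(-41\right) \frac{843}{272} + 0 = - \frac{34563}{272} + 0 = - \frac{34563}{272}$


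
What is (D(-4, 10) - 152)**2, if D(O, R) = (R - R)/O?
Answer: 23104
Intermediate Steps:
D(O, R) = 0 (D(O, R) = 0/O = 0)
(D(-4, 10) - 152)**2 = (0 - 152)**2 = (-152)**2 = 23104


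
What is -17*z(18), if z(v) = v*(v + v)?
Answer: -11016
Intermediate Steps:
z(v) = 2*v² (z(v) = v*(2*v) = 2*v²)
-17*z(18) = -34*18² = -34*324 = -17*648 = -11016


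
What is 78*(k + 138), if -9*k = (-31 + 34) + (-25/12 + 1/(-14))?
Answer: 1355341/126 ≈ 10757.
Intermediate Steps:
k = -71/756 (k = -((-31 + 34) + (-25/12 + 1/(-14)))/9 = -(3 + (-25*1/12 + 1*(-1/14)))/9 = -(3 + (-25/12 - 1/14))/9 = -(3 - 181/84)/9 = -1/9*71/84 = -71/756 ≈ -0.093915)
78*(k + 138) = 78*(-71/756 + 138) = 78*(104257/756) = 1355341/126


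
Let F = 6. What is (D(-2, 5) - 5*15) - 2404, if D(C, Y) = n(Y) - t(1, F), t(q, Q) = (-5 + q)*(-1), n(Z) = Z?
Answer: -2478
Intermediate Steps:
t(q, Q) = 5 - q
D(C, Y) = -4 + Y (D(C, Y) = Y - (5 - 1*1) = Y - (5 - 1) = Y - 1*4 = Y - 4 = -4 + Y)
(D(-2, 5) - 5*15) - 2404 = ((-4 + 5) - 5*15) - 2404 = (1 - 75) - 2404 = -74 - 2404 = -2478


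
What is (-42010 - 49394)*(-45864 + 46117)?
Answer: -23125212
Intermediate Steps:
(-42010 - 49394)*(-45864 + 46117) = -91404*253 = -23125212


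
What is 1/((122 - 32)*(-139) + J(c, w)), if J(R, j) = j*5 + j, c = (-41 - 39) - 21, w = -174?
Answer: -1/13554 ≈ -7.3779e-5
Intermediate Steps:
c = -101 (c = -80 - 21 = -101)
J(R, j) = 6*j (J(R, j) = 5*j + j = 6*j)
1/((122 - 32)*(-139) + J(c, w)) = 1/((122 - 32)*(-139) + 6*(-174)) = 1/(90*(-139) - 1044) = 1/(-12510 - 1044) = 1/(-13554) = -1/13554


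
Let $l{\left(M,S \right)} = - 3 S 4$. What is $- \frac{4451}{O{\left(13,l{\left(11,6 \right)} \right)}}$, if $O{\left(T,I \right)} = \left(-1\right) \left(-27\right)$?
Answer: $- \frac{4451}{27} \approx -164.85$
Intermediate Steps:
$l{\left(M,S \right)} = - 12 S$ ($l{\left(M,S \right)} = - 3 \cdot 4 S = - 12 S$)
$O{\left(T,I \right)} = 27$
$- \frac{4451}{O{\left(13,l{\left(11,6 \right)} \right)}} = - \frac{4451}{27}$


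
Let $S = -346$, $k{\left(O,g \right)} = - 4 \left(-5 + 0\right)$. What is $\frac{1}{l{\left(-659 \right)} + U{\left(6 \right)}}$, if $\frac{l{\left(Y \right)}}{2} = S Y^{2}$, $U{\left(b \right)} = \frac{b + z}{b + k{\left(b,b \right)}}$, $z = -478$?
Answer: $- \frac{13}{3906792112} \approx -3.3275 \cdot 10^{-9}$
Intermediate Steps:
$k{\left(O,g \right)} = 20$ ($k{\left(O,g \right)} = \left(-4\right) \left(-5\right) = 20$)
$U{\left(b \right)} = \frac{-478 + b}{20 + b}$ ($U{\left(b \right)} = \frac{b - 478}{b + 20} = \frac{-478 + b}{20 + b}$)
$l{\left(Y \right)} = - 692 Y^{2}$ ($l{\left(Y \right)} = 2 \left(- 346 Y^{2}\right) = - 692 Y^{2}$)
$\frac{1}{l{\left(-659 \right)} + U{\left(6 \right)}} = \frac{1}{- 692 \left(-659\right)^{2} + \frac{-478 + 6}{20 + 6}} = \frac{1}{\left(-692\right) 434281 + \frac{1}{26} \left(-472\right)} = \frac{1}{-300522452 + \frac{1}{26} \left(-472\right)} = \frac{1}{-300522452 - \frac{236}{13}} = \frac{1}{- \frac{3906792112}{13}} = - \frac{13}{3906792112}$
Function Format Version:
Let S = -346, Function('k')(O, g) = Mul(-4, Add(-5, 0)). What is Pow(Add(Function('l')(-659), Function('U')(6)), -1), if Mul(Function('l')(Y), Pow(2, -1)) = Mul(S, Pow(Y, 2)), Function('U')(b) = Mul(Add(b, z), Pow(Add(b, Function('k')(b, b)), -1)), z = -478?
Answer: Rational(-13, 3906792112) ≈ -3.3275e-9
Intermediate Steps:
Function('k')(O, g) = 20 (Function('k')(O, g) = Mul(-4, -5) = 20)
Function('U')(b) = Mul(Pow(Add(20, b), -1), Add(-478, b)) (Function('U')(b) = Mul(Add(b, -478), Pow(Add(b, 20), -1)) = Mul(Add(-478, b), Pow(Add(20, b), -1)) = Mul(Pow(Add(20, b), -1), Add(-478, b)))
Function('l')(Y) = Mul(-692, Pow(Y, 2)) (Function('l')(Y) = Mul(2, Mul(-346, Pow(Y, 2))) = Mul(-692, Pow(Y, 2)))
Pow(Add(Function('l')(-659), Function('U')(6)), -1) = Pow(Add(Mul(-692, Pow(-659, 2)), Mul(Pow(Add(20, 6), -1), Add(-478, 6))), -1) = Pow(Add(Mul(-692, 434281), Mul(Pow(26, -1), -472)), -1) = Pow(Add(-300522452, Mul(Rational(1, 26), -472)), -1) = Pow(Add(-300522452, Rational(-236, 13)), -1) = Pow(Rational(-3906792112, 13), -1) = Rational(-13, 3906792112)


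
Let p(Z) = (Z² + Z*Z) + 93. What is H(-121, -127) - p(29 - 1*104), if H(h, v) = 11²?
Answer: -11222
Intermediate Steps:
p(Z) = 93 + 2*Z² (p(Z) = (Z² + Z²) + 93 = 2*Z² + 93 = 93 + 2*Z²)
H(h, v) = 121
H(-121, -127) - p(29 - 1*104) = 121 - (93 + 2*(29 - 1*104)²) = 121 - (93 + 2*(29 - 104)²) = 121 - (93 + 2*(-75)²) = 121 - (93 + 2*5625) = 121 - (93 + 11250) = 121 - 1*11343 = 121 - 11343 = -11222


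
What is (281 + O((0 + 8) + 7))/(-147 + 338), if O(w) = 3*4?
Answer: 293/191 ≈ 1.5340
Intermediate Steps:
O(w) = 12
(281 + O((0 + 8) + 7))/(-147 + 338) = (281 + 12)/(-147 + 338) = 293/191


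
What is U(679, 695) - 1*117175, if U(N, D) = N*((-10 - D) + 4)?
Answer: -593154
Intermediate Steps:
U(N, D) = N*(-6 - D)
U(679, 695) - 1*117175 = -1*679*(6 + 695) - 1*117175 = -1*679*701 - 117175 = -475979 - 117175 = -593154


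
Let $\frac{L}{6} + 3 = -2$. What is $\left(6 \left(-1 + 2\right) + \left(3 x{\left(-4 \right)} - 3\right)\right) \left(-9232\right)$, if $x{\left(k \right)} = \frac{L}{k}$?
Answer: $-235416$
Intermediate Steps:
$L = -30$ ($L = -18 + 6 \left(-2\right) = -18 - 12 = -30$)
$x{\left(k \right)} = - \frac{30}{k}$
$\left(6 \left(-1 + 2\right) + \left(3 x{\left(-4 \right)} - 3\right)\right) \left(-9232\right) = \left(6 \left(-1 + 2\right) - \left(3 - 3 \left(- \frac{30}{-4}\right)\right)\right) \left(-9232\right) = \left(6 \cdot 1 - \left(3 - 3 \left(\left(-30\right) \left(- \frac{1}{4}\right)\right)\right)\right) \left(-9232\right) = \left(6 + \left(3 \cdot \frac{15}{2} - 3\right)\right) \left(-9232\right) = \left(6 + \left(\frac{45}{2} - 3\right)\right) \left(-9232\right) = \left(6 + \frac{39}{2}\right) \left(-9232\right) = \frac{51}{2} \left(-9232\right) = -235416$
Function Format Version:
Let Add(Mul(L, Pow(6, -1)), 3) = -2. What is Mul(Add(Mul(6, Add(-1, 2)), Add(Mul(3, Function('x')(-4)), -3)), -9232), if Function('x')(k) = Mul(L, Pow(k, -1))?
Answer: -235416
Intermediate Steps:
L = -30 (L = Add(-18, Mul(6, -2)) = Add(-18, -12) = -30)
Function('x')(k) = Mul(-30, Pow(k, -1))
Mul(Add(Mul(6, Add(-1, 2)), Add(Mul(3, Function('x')(-4)), -3)), -9232) = Mul(Add(Mul(6, Add(-1, 2)), Add(Mul(3, Mul(-30, Pow(-4, -1))), -3)), -9232) = Mul(Add(Mul(6, 1), Add(Mul(3, Mul(-30, Rational(-1, 4))), -3)), -9232) = Mul(Add(6, Add(Mul(3, Rational(15, 2)), -3)), -9232) = Mul(Add(6, Add(Rational(45, 2), -3)), -9232) = Mul(Add(6, Rational(39, 2)), -9232) = Mul(Rational(51, 2), -9232) = -235416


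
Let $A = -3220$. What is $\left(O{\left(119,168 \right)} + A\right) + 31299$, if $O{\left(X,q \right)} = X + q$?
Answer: $28366$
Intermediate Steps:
$\left(O{\left(119,168 \right)} + A\right) + 31299 = \left(\left(119 + 168\right) - 3220\right) + 31299 = \left(287 - 3220\right) + 31299 = -2933 + 31299 = 28366$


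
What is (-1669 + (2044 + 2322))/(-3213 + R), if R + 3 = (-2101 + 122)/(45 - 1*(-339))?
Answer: -1035648/1236923 ≈ -0.83728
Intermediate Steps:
R = -3131/384 (R = -3 + (-2101 + 122)/(45 - 1*(-339)) = -3 - 1979/(45 + 339) = -3 - 1979/384 = -3131/384 ≈ -8.1536)
(-1669 + (2044 + 2322))/(-3213 + R) = (-1669 + (2044 + 2322))/(-3213 - 3131/384) = (-1669 + 4366)/(-1236923/384) = 2697*(-384/1236923) = -1035648/1236923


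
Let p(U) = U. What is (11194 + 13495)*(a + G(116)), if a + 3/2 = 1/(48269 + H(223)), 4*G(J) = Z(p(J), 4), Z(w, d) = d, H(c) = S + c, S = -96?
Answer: -597399733/48396 ≈ -12344.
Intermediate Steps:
H(c) = -96 + c
G(J) = 1 (G(J) = (¼)*4 = 1)
a = -72593/48396 (a = -3/2 + 1/(48269 + (-96 + 223)) = -3/2 + 1/(48269 + 127) = -3/2 + 1/48396 = -72593/48396 ≈ -1.5000)
(11194 + 13495)*(a + G(116)) = (11194 + 13495)*(-72593/48396 + 1) = 24689*(-24197/48396) = -597399733/48396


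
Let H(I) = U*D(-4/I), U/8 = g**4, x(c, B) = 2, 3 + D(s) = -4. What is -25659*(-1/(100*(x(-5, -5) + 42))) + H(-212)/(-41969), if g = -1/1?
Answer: 1077128971/184663600 ≈ 5.8329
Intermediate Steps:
D(s) = -7 (D(s) = -3 - 4 = -7)
g = -1 (g = -1*1 = -1)
U = 8 (U = 8*(-1)**4 = 8*1 = 8)
H(I) = -56 (H(I) = 8*(-7) = -56)
-25659*(-1/(100*(x(-5, -5) + 42))) + H(-212)/(-41969) = -25659*(-1/(100*(2 + 42))) - 56/(-41969) = -25659/(44*(-100)) - 56*(-1/41969) = -25659/(-4400) + 56/41969 = -25659*(-1/4400) + 56/41969 = 25659/4400 + 56/41969 = 1077128971/184663600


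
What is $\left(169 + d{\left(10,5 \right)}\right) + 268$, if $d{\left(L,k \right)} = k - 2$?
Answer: $440$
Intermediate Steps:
$d{\left(L,k \right)} = -2 + k$
$\left(169 + d{\left(10,5 \right)}\right) + 268 = \left(169 + \left(-2 + 5\right)\right) + 268 = \left(169 + 3\right) + 268 = 172 + 268 = 440$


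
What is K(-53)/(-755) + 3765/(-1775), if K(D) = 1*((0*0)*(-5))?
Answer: -753/355 ≈ -2.1211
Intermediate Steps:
K(D) = 0 (K(D) = 1*(0*(-5)) = 1*0 = 0)
K(-53)/(-755) + 3765/(-1775) = 0/(-755) + 3765/(-1775) = 0*(-1/755) + 3765*(-1/1775) = 0 - 753/355 = -753/355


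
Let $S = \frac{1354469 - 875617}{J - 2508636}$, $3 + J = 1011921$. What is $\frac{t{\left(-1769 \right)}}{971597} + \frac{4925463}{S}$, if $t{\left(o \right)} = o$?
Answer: $- \frac{325574608540426013}{21147780302} \approx -1.5395 \cdot 10^{7}$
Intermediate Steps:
$J = 1011918$ ($J = -3 + 1011921 = 1011918$)
$S = - \frac{239426}{748359}$ ($S = \frac{1354469 - 875617}{1011918 - 2508636} = \frac{478852}{-1496718} = 478852 \left(- \frac{1}{1496718}\right) = - \frac{239426}{748359} \approx -0.31993$)
$\frac{t{\left(-1769 \right)}}{971597} + \frac{4925463}{S} = - \frac{1769}{971597} + \frac{4925463}{- \frac{239426}{748359}} = \left(-1769\right) \frac{1}{971597} + 4925463 \left(- \frac{748359}{239426}\right) = - \frac{1769}{971597} - \frac{3686014565217}{239426} = - \frac{325574608540426013}{21147780302}$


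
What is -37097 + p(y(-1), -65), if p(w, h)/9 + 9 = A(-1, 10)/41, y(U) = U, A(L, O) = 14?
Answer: -1524172/41 ≈ -37175.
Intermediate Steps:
p(w, h) = -3195/41 (p(w, h) = -81 + 9*(14/41) = -81 + 126/41 = -3195/41)
-37097 + p(y(-1), -65) = -37097 - 3195/41 = -1524172/41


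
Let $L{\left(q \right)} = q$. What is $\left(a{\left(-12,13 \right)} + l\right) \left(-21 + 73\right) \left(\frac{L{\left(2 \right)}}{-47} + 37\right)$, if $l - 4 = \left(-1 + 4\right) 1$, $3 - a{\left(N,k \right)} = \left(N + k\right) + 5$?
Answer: $\frac{361296}{47} \approx 7687.1$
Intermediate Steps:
$a{\left(N,k \right)} = -2 - N - k$ ($a{\left(N,k \right)} = 3 - \left(\left(N + k\right) + 5\right) = 3 - \left(5 + N + k\right) = -2 - N - k$)
$l = 7$ ($l = 4 + \left(-1 + 4\right) 1 = 4 + 3 \cdot 1 = 4 + 3 = 7$)
$\left(a{\left(-12,13 \right)} + l\right) \left(-21 + 73\right) \left(\frac{L{\left(2 \right)}}{-47} + 37\right) = \left(\left(-2 - -12 - 13\right) + 7\right) \left(-21 + 73\right) \left(\frac{2}{-47} + 37\right) = \left(\left(-2 + 12 - 13\right) + 7\right) 52 \left(2 \left(- \frac{1}{47}\right) + 37\right) = \left(-3 + 7\right) 52 \left(- \frac{2}{47} + 37\right) = 4 \cdot 52 \cdot \frac{1737}{47} = 4 \cdot \frac{90324}{47} = \frac{361296}{47}$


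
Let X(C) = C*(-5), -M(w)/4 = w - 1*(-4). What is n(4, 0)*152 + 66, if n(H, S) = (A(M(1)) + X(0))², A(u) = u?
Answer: 60866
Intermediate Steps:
M(w) = -16 - 4*w (M(w) = -4*(w - 1*(-4)) = -4*(w + 4) = -4*(4 + w) = -16 - 4*w)
X(C) = -5*C
n(H, S) = 400 (n(H, S) = ((-16 - 4*1) - 5*0)² = ((-16 - 4) + 0)² = (-20 + 0)² = (-20)² = 400)
n(4, 0)*152 + 66 = 400*152 + 66 = 60800 + 66 = 60866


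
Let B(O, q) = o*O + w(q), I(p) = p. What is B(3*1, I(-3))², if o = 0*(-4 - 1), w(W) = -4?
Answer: 16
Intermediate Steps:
o = 0 (o = 0*(-5) = 0)
B(O, q) = -4 (B(O, q) = 0*O - 4 = 0 - 4 = -4)
B(3*1, I(-3))² = (-4)² = 16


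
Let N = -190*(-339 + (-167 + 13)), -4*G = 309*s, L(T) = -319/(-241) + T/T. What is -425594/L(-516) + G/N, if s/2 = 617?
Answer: -480380618401/2622760 ≈ -1.8316e+5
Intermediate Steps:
s = 1234 (s = 2*617 = 1234)
L(T) = 560/241 (L(T) = -319*(-1/241) + 1 = 319/241 + 1 = 560/241)
G = -190653/2 (G = -309*1234/4 = -¼*381306 = -190653/2 ≈ -95327.)
N = 93670 (N = -190*(-339 - 154) = -190*(-493) = 93670)
-425594/L(-516) + G/N = -425594/560/241 - 190653/2/93670 = -425594*241/560 - 190653/2*1/93670 = -51284077/280 - 190653/187340 = -480380618401/2622760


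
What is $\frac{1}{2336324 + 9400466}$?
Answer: $\frac{1}{11736790} \approx 8.5202 \cdot 10^{-8}$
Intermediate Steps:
$\frac{1}{2336324 + 9400466} = \frac{1}{11736790}$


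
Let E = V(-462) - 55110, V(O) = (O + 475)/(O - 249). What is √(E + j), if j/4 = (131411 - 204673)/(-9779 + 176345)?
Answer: I*√2385675242722370029/6579357 ≈ 234.76*I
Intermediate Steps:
V(O) = (475 + O)/(-249 + O)
E = -39183223/711 (E = (475 - 462)/(-249 - 462) - 55110 = 13/(-711) - 55110 = -1/711*13 - 55110 = -13/711 - 55110 = -39183223/711 ≈ -55110.)
j = -146524/83283 (j = 4*((131411 - 204673)/(-9779 + 176345)) = 4*(-73262/166566) = 4*(-73262*1/166566) = 4*(-36631/83283) = -146524/83283 ≈ -1.7593)
√(E + j) = √(-39183223/711 - 146524/83283) = √(-1087800179891/19738071) = I*√2385675242722370029/6579357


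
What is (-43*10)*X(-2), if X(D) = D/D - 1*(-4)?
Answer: -2150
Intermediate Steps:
X(D) = 5 (X(D) = 1 + 4 = 5)
(-43*10)*X(-2) = -43*10*5 = -430*5 = -2150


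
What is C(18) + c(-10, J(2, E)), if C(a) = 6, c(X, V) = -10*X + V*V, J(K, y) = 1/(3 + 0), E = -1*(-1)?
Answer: 955/9 ≈ 106.11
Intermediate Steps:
E = 1
J(K, y) = 1/3
c(X, V) = V**2 - 10*X (c(X, V) = -10*X + V**2 = V**2 - 10*X)
C(18) + c(-10, J(2, E)) = 6 + ((1/3)**2 - 10*(-10)) = 6 + (1/9 + 100) = 6 + 901/9 = 955/9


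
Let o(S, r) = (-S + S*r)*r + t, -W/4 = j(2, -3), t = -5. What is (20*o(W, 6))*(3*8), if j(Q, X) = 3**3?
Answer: -1557600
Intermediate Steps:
j(Q, X) = 27
W = -108 (W = -4*27 = -108)
o(S, r) = -5 + r*(-S + S*r) (o(S, r) = (-S + S*r)*r - 5 = r*(-S + S*r) - 5 = -5 + r*(-S + S*r))
(20*o(W, 6))*(3*8) = (20*(-5 - 108*6**2 - 1*(-108)*6))*(3*8) = (20*(-5 - 108*36 + 648))*24 = (20*(-5 - 3888 + 648))*24 = (20*(-3245))*24 = -64900*24 = -1557600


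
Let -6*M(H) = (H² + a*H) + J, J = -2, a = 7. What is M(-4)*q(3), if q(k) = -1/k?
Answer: -7/9 ≈ -0.77778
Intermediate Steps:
M(H) = ⅓ - 7*H/6 - H²/6 (M(H) = -((H² + 7*H) - 2)/6 = -(-2 + H² + 7*H)/6 = ⅓ - 7*H/6 - H²/6)
M(-4)*q(3) = (⅓ - 7/6*(-4) - ⅙*(-4)²)*(-1/3) = (⅓ + 14/3 - ⅙*16)*(-1*⅓) = (⅓ + 14/3 - 8/3)*(-⅓) = (7/3)*(-⅓) = -7/9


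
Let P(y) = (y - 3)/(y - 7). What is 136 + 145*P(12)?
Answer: 397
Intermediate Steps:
P(y) = (-3 + y)/(-7 + y)
136 + 145*P(12) = 136 + 145*((-3 + 12)/(-7 + 12)) = 136 + 145*(9/5) = 136 + 261 = 397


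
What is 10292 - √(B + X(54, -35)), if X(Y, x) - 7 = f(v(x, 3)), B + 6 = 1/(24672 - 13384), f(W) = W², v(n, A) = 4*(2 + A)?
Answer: 10292 - 11*√105568198/5644 ≈ 10272.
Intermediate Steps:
v(n, A) = 8 + 4*A
B = -67727/11288 (B = -6 + 1/(24672 - 13384) = -6 + 1/11288 = -67727/11288 ≈ -5.9999)
X(Y, x) = 407 (X(Y, x) = 7 + (8 + 4*3)² = 7 + (8 + 12)² = 7 + 20² = 7 + 400 = 407)
10292 - √(B + X(54, -35)) = 10292 - √(-67727/11288 + 407) = 10292 - √(4526489/11288) = 10292 - 11*√105568198/5644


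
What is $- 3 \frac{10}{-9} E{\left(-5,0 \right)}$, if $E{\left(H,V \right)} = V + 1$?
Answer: $\frac{10}{3} \approx 3.3333$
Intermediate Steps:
$E{\left(H,V \right)} = 1 + V$
$- 3 \frac{10}{-9} E{\left(-5,0 \right)} = - 3 \frac{10}{-9} \left(1 + 0\right) = - 3 \cdot 10 \left(- \frac{1}{9}\right) 1 = \left(-3\right) \left(- \frac{10}{9}\right) 1 = \frac{10}{3} \cdot 1 = \frac{10}{3}$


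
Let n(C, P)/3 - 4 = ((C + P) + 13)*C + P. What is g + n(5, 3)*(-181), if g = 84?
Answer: -60732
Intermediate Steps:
n(C, P) = 12 + 3*P + 3*C*(13 + C + P) (n(C, P) = 12 + 3*(((C + P) + 13)*C + P) = 12 + 3*((13 + C + P)*C + P) = 12 + 3*(C*(13 + C + P) + P) = 12 + 3*(P + C*(13 + C + P)) = 12 + (3*P + 3*C*(13 + C + P)) = 12 + 3*P + 3*C*(13 + C + P))
g + n(5, 3)*(-181) = 84 + (12 + 3*3 + 3*5² + 39*5 + 3*5*3)*(-181) = 84 + (12 + 9 + 3*25 + 195 + 45)*(-181) = 84 + (12 + 9 + 75 + 195 + 45)*(-181) = 84 + 336*(-181) = 84 - 60816 = -60732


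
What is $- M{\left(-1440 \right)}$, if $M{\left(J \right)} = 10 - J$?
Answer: $-1450$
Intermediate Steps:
$- M{\left(-1440 \right)} = - (10 - -1440) = - (10 + 1440) = \left(-1\right) 1450 = -1450$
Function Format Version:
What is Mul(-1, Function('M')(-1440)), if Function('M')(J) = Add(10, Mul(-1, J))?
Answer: -1450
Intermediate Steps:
Mul(-1, Function('M')(-1440)) = Mul(-1, Add(10, Mul(-1, -1440))) = Mul(-1, Add(10, 1440)) = Mul(-1, 1450) = -1450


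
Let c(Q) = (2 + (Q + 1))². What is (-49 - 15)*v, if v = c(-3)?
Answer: 0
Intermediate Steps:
c(Q) = (3 + Q)² (c(Q) = (2 + (1 + Q))² = (3 + Q)²)
v = 0 (v = (3 - 3)² = 0² = 0)
(-49 - 15)*v = (-49 - 15)*0 = -64*0 = 0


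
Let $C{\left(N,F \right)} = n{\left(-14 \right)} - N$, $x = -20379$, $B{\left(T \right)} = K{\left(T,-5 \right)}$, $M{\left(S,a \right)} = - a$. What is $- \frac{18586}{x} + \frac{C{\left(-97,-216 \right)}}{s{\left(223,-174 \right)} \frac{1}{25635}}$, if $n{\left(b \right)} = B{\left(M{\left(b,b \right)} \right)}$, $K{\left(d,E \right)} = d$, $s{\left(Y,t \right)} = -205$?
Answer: $- \frac{11596865737}{835539} \approx -13880.0$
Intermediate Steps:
$B{\left(T \right)} = T$
$n{\left(b \right)} = - b$
$C{\left(N,F \right)} = 14 - N$ ($C{\left(N,F \right)} = \left(-1\right) \left(-14\right) - N = 14 - N$)
$- \frac{18586}{x} + \frac{C{\left(-97,-216 \right)}}{s{\left(223,-174 \right)} \frac{1}{25635}} = - \frac{18586}{-20379} + \frac{14 - -97}{\left(-205\right) \frac{1}{25635}} = \left(-18586\right) \left(- \frac{1}{20379}\right) + \frac{14 + 97}{\left(-205\right) \frac{1}{25635}} = \frac{18586}{20379} + \frac{111}{- \frac{41}{5127}} = \frac{18586}{20379} + 111 \left(- \frac{5127}{41}\right) = \frac{18586}{20379} - \frac{569097}{41} = - \frac{11596865737}{835539}$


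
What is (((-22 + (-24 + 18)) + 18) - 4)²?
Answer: 196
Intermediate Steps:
(((-22 + (-24 + 18)) + 18) - 4)² = (((-22 - 6) + 18) - 4)² = ((-28 + 18) - 4)² = (-10 - 4)² = (-14)² = 196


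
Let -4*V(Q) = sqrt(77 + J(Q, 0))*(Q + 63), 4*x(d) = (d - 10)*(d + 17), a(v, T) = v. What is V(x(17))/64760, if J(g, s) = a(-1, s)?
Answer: -49*sqrt(19)/51808 ≈ -0.0041226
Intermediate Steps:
J(g, s) = -1
x(d) = (-10 + d)*(17 + d)/4 (x(d) = ((d - 10)*(d + 17))/4 = ((-10 + d)*(17 + d))/4 = (-10 + d)*(17 + d)/4)
V(Q) = -sqrt(19)*(63 + Q)/2 (V(Q) = -sqrt(77 - 1)*(Q + 63)/4 = -sqrt(76)*(63 + Q)/4 = -2*sqrt(19)*(63 + Q)/4 = -sqrt(19)*(63 + Q)/2)
V(x(17))/64760 = (sqrt(19)*(-63 - (-85/2 + (1/4)*17**2 + (7/4)*17))/2)/64760 = (sqrt(19)*(-63 - (-85/2 + (1/4)*289 + 119/4))/2)*(1/64760) = (sqrt(19)*(-63 - (-85/2 + 289/4 + 119/4))/2)*(1/64760) = (sqrt(19)*(-63 - 1*119/2)/2)*(1/64760) = (sqrt(19)*(-63 - 119/2)/2)*(1/64760) = ((1/2)*sqrt(19)*(-245/2))*(1/64760) = -245*sqrt(19)/4*(1/64760) = -49*sqrt(19)/51808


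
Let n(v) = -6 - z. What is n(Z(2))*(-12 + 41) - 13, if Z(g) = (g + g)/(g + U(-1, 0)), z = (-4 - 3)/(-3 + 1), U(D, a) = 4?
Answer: -577/2 ≈ -288.50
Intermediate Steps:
z = 7/2 (z = -7/(-2) = -7*(-½) = 7/2 ≈ 3.5000)
Z(g) = 2*g/(4 + g) (Z(g) = (g + g)/(g + 4) = (2*g)/(4 + g) = 2*g/(4 + g))
n(v) = -19/2 (n(v) = -6 - 1*7/2 = -6 - 7/2 = -19/2)
n(Z(2))*(-12 + 41) - 13 = -19*(-12 + 41)/2 - 13 = -19/2*29 - 13 = -551/2 - 13 = -577/2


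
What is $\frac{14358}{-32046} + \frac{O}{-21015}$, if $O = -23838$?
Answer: $\frac{25676621}{37413705} \approx 0.68629$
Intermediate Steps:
$\frac{14358}{-32046} + \frac{O}{-21015} = \frac{14358}{-32046} - \frac{23838}{-21015} = 14358 \left(- \frac{1}{32046}\right) - - \frac{7946}{7005} = - \frac{2393}{5341} + \frac{7946}{7005} = \frac{25676621}{37413705}$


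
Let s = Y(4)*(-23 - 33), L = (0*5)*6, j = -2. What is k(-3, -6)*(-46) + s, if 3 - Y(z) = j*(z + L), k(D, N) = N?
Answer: -340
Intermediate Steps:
L = 0 (L = 0*6 = 0)
Y(z) = 3 + 2*z (Y(z) = 3 - (-2)*(z + 0) = 3 - (-2)*z = 3 + 2*z)
s = -616 (s = (3 + 2*4)*(-23 - 33) = (3 + 8)*(-56) = 11*(-56) = -616)
k(-3, -6)*(-46) + s = -6*(-46) - 616 = 276 - 616 = -340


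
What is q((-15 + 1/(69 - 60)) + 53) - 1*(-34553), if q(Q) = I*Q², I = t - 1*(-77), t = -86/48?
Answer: 279527477/1944 ≈ 1.4379e+5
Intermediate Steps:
t = -43/24 (t = -86*1/48 = -43/24 ≈ -1.7917)
I = 1805/24 (I = -43/24 - 1*(-77) = -43/24 + 77 = 1805/24 ≈ 75.208)
q(Q) = 1805*Q²/24
q((-15 + 1/(69 - 60)) + 53) - 1*(-34553) = 1805*((-15 + 1/(69 - 60)) + 53)²/24 - 1*(-34553) = 1805*((-15 + 1/9) + 53)²/24 + 34553 = 1805*((-15 + ⅑) + 53)²/24 + 34553 = 1805*(-134/9 + 53)²/24 + 34553 = 1805*(343/9)²/24 + 34553 = (1805/24)*(117649/81) + 34553 = 212356445/1944 + 34553 = 279527477/1944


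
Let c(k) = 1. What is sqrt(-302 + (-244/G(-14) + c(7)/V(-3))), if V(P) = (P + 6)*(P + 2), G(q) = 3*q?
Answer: I*sqrt(130767)/21 ≈ 17.22*I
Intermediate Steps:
V(P) = (2 + P)*(6 + P) (V(P) = (6 + P)*(2 + P) = (2 + P)*(6 + P))
sqrt(-302 + (-244/G(-14) + c(7)/V(-3))) = sqrt(-302 + (-244/(3*(-14)) + 1/(12 + (-3)**2 + 8*(-3)))) = sqrt(-302 + (-244/(-42) + 1/(12 + 9 - 24))) = sqrt(-302 + (-244*(-1/42) + 1/(-3))) = sqrt(-302 + (122/21 + 1*(-1/3))) = sqrt(-302 + (122/21 - 1/3)) = sqrt(-302 + 115/21) = sqrt(-6227/21) = I*sqrt(130767)/21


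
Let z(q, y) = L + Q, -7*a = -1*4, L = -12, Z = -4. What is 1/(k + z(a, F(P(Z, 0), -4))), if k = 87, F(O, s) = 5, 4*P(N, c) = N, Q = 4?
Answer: 1/79 ≈ 0.012658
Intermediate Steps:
P(N, c) = N/4
a = 4/7 (a = -(-1)*4/7 = -⅐*(-4) = 4/7 ≈ 0.57143)
z(q, y) = -8 (z(q, y) = -12 + 4 = -8)
1/(k + z(a, F(P(Z, 0), -4))) = 1/(87 - 8) = 1/79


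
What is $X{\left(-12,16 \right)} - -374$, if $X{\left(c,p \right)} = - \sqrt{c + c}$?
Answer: $374 - 2 i \sqrt{6} \approx 374.0 - 4.899 i$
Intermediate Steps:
$X{\left(c,p \right)} = - \sqrt{2} \sqrt{c}$ ($X{\left(c,p \right)} = - \sqrt{2 c} = - \sqrt{2} \sqrt{c}$)
$X{\left(-12,16 \right)} - -374 = - \sqrt{2} \sqrt{-12} - -374 = - \sqrt{2} \cdot 2 i \sqrt{3} + 374 = - 2 i \sqrt{6} + 374 = 374 - 2 i \sqrt{6}$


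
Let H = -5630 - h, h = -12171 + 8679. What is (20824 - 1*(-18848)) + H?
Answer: 37534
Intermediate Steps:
h = -3492
H = -2138 (H = -5630 - 1*(-3492) = -5630 + 3492 = -2138)
(20824 - 1*(-18848)) + H = (20824 - 1*(-18848)) - 2138 = (20824 + 18848) - 2138 = 39672 - 2138 = 37534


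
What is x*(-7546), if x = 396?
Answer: -2988216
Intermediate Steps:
x*(-7546) = 396*(-7546) = -2988216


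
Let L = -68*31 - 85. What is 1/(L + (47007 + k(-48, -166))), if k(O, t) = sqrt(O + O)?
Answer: 7469/334715782 - I*sqrt(6)/502073673 ≈ 2.2314e-5 - 4.8787e-9*I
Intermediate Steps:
L = -2193 (L = -2108 - 85 = -2193)
k(O, t) = sqrt(2)*sqrt(O) (k(O, t) = sqrt(2*O) = sqrt(2)*sqrt(O))
1/(L + (47007 + k(-48, -166))) = 1/(-2193 + (47007 + sqrt(2)*sqrt(-48))) = 1/(-2193 + (47007 + sqrt(2)*(4*I*sqrt(3)))) = 1/(-2193 + (47007 + 4*I*sqrt(6))) = 1/(44814 + 4*I*sqrt(6))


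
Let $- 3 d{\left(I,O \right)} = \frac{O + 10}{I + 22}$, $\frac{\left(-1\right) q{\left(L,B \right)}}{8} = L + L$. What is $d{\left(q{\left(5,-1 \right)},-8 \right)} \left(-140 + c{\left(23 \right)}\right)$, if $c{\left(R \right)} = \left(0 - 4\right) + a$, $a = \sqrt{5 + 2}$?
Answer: $- \frac{48}{29} + \frac{\sqrt{7}}{87} \approx -1.6248$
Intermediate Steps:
$q{\left(L,B \right)} = - 16 L$ ($q{\left(L,B \right)} = - 8 \left(L + L\right) = - 8 \cdot 2 L = - 16 L$)
$a = \sqrt{7} \approx 2.6458$
$c{\left(R \right)} = -4 + \sqrt{7}$ ($c{\left(R \right)} = \left(0 - 4\right) + \sqrt{7} = -4 + \sqrt{7}$)
$d{\left(I,O \right)} = - \frac{10 + O}{3 \left(22 + I\right)}$ ($d{\left(I,O \right)} = - \frac{\left(O + 10\right) \frac{1}{I + 22}}{3} = - \frac{\left(10 + O\right) \frac{1}{22 + I}}{3} = - \frac{\frac{1}{22 + I} \left(10 + O\right)}{3} = - \frac{10 + O}{3 \left(22 + I\right)}$)
$d{\left(q{\left(5,-1 \right)},-8 \right)} \left(-140 + c{\left(23 \right)}\right) = \frac{-10 - -8}{3 \left(22 - 80\right)} \left(-140 - \left(4 - \sqrt{7}\right)\right) = \frac{-10 + 8}{3 \left(22 - 80\right)} \left(-144 + \sqrt{7}\right) = \frac{1}{3} \frac{1}{-58} \left(-2\right) \left(-144 + \sqrt{7}\right) = \frac{1}{3} \left(- \frac{1}{58}\right) \left(-2\right) \left(-144 + \sqrt{7}\right) = \frac{-144 + \sqrt{7}}{87} = - \frac{48}{29} + \frac{\sqrt{7}}{87}$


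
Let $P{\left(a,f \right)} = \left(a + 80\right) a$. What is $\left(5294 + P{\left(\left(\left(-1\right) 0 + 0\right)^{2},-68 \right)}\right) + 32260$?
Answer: $37554$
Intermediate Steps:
$P{\left(a,f \right)} = a \left(80 + a\right)$ ($P{\left(a,f \right)} = \left(80 + a\right) a = a \left(80 + a\right)$)
$\left(5294 + P{\left(\left(\left(-1\right) 0 + 0\right)^{2},-68 \right)}\right) + 32260 = \left(5294 + \left(\left(-1\right) 0 + 0\right)^{2} \left(80 + \left(\left(-1\right) 0 + 0\right)^{2}\right)\right) + 32260 = \left(5294 + \left(0 + 0\right)^{2} \left(80 + \left(0 + 0\right)^{2}\right)\right) + 32260 = \left(5294 + 0^{2} \left(80 + 0^{2}\right)\right) + 32260 = \left(5294 + 0 \left(80 + 0\right)\right) + 32260 = \left(5294 + 0 \cdot 80\right) + 32260 = \left(5294 + 0\right) + 32260 = 5294 + 32260 = 37554$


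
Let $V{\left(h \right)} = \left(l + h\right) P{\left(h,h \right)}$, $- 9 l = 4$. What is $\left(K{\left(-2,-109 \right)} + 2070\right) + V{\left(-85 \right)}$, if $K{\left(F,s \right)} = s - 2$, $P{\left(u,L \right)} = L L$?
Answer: $- \frac{5538394}{9} \approx -6.1538 \cdot 10^{5}$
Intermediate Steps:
$l = - \frac{4}{9}$ ($l = \left(- \frac{1}{9}\right) 4 = - \frac{4}{9} \approx -0.44444$)
$P{\left(u,L \right)} = L^{2}$
$V{\left(h \right)} = h^{2} \left(- \frac{4}{9} + h\right)$ ($V{\left(h \right)} = \left(- \frac{4}{9} + h\right) h^{2} = h^{2} \left(- \frac{4}{9} + h\right)$)
$K{\left(F,s \right)} = -2 + s$
$\left(K{\left(-2,-109 \right)} + 2070\right) + V{\left(-85 \right)} = \left(\left(-2 - 109\right) + 2070\right) + \left(-85\right)^{2} \left(- \frac{4}{9} - 85\right) = \left(-111 + 2070\right) + 7225 \left(- \frac{769}{9}\right) = 1959 - \frac{5556025}{9} = - \frac{5538394}{9}$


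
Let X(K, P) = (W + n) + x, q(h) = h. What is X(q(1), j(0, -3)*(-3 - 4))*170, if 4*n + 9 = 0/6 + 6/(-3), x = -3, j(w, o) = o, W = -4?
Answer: -3315/2 ≈ -1657.5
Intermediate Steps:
n = -11/4 (n = -9/4 + (0/6 + 6/(-3))/4 = -9/4 + (0*(⅙) + 6*(-⅓))/4 = -9/4 + (0 - 2)/4 = -9/4 + (¼)*(-2) = -9/4 - ½ = -11/4 ≈ -2.7500)
X(K, P) = -39/4 (X(K, P) = (-4 - 11/4) - 3 = -27/4 - 3 = -39/4)
X(q(1), j(0, -3)*(-3 - 4))*170 = -39/4*170 = -3315/2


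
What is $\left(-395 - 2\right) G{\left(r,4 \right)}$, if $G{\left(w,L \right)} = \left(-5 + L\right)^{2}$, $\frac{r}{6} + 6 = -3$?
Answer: $-397$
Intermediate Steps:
$r = -54$ ($r = -36 + 6 \left(-3\right) = -36 - 18 = -54$)
$\left(-395 - 2\right) G{\left(r,4 \right)} = \left(-395 - 2\right) \left(-5 + 4\right)^{2} = - 397 \left(-1\right)^{2} = \left(-397\right) 1 = -397$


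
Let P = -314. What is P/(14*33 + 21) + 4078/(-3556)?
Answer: -220447/122682 ≈ -1.7969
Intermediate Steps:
P/(14*33 + 21) + 4078/(-3556) = -314/(14*33 + 21) + 4078/(-3556) = -314/(462 + 21) + 4078*(-1/3556) = -314/483 - 2039/1778 = -220447/122682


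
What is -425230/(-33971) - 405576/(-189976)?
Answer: 11820164597/806709337 ≈ 14.652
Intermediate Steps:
-425230/(-33971) - 405576/(-189976) = -425230*(-1/33971) - 405576*(-1/189976) = 425230/33971 + 50697/23747 = 11820164597/806709337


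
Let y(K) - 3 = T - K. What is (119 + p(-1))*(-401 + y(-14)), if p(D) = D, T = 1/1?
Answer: -45194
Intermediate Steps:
T = 1
y(K) = 4 - K (y(K) = 3 + (1 - K) = 4 - K)
(119 + p(-1))*(-401 + y(-14)) = (119 - 1)*(-401 + (4 - 1*(-14))) = 118*(-401 + (4 + 14)) = 118*(-401 + 18) = 118*(-383) = -45194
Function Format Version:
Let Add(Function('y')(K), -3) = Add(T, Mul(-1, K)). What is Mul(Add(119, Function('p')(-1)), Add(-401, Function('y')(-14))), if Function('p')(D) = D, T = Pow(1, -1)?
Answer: -45194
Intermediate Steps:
T = 1
Function('y')(K) = Add(4, Mul(-1, K)) (Function('y')(K) = Add(3, Add(1, Mul(-1, K))) = Add(4, Mul(-1, K)))
Mul(Add(119, Function('p')(-1)), Add(-401, Function('y')(-14))) = Mul(Add(119, -1), Add(-401, Add(4, Mul(-1, -14)))) = Mul(118, Add(-401, Add(4, 14))) = Mul(118, Add(-401, 18)) = Mul(118, -383) = -45194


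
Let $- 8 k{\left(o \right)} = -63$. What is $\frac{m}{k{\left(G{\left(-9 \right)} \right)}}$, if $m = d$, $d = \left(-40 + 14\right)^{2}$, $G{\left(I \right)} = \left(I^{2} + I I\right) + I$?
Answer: $\frac{5408}{63} \approx 85.841$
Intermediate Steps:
$G{\left(I \right)} = I + 2 I^{2}$ ($G{\left(I \right)} = \left(I^{2} + I^{2}\right) + I = 2 I^{2} + I = I + 2 I^{2}$)
$d = 676$ ($d = \left(-26\right)^{2} = 676$)
$m = 676$
$k{\left(o \right)} = \frac{63}{8}$ ($k{\left(o \right)} = \left(- \frac{1}{8}\right) \left(-63\right) = \frac{63}{8}$)
$\frac{m}{k{\left(G{\left(-9 \right)} \right)}} = \frac{676}{\frac{63}{8}} = 676 \cdot \frac{8}{63} = \frac{5408}{63}$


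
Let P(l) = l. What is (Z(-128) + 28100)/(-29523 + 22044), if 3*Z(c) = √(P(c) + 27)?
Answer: -28100/7479 - I*√101/22437 ≈ -3.7572 - 0.00044792*I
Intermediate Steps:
Z(c) = √(27 + c)/3 (Z(c) = √(c + 27)/3 = √(27 + c)/3)
(Z(-128) + 28100)/(-29523 + 22044) = (√(27 - 128)/3 + 28100)/(-29523 + 22044) = (√(-101)/3 + 28100)/(-7479) = ((I*√101)/3 + 28100)*(-1/7479) = (I*√101/3 + 28100)*(-1/7479) = (28100 + I*√101/3)*(-1/7479) = -28100/7479 - I*√101/22437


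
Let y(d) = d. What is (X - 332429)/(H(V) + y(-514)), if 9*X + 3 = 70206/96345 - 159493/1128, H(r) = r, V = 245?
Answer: 36129174420773/29234156040 ≈ 1235.9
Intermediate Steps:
X = -1734799133/108677160 (X = -⅓ + (70206/96345 - 159493/1128)/9 = -⅓ + (70206*(1/96345) - 159493*1/1128)/9 = -⅓ + (23402/32115 - 159493/1128)/9 = -⅓ + (⅑)*(-1698573413/12075240) = -⅓ - 1698573413/108677160 = -1734799133/108677160 ≈ -15.963)
(X - 332429)/(H(V) + y(-514)) = (-1734799133/108677160 - 332429)/(245 - 514) = -36129174420773/108677160/(-269) = -36129174420773/108677160*(-1/269) = 36129174420773/29234156040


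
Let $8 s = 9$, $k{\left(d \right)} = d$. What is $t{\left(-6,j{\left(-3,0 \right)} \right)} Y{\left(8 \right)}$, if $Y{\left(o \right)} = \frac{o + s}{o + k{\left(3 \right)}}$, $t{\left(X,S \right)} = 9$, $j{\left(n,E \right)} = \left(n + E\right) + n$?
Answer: $\frac{657}{88} \approx 7.4659$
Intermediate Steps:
$s = \frac{9}{8}$ ($s = \frac{1}{8} \cdot 9 = \frac{9}{8} \approx 1.125$)
$j{\left(n,E \right)} = E + 2 n$ ($j{\left(n,E \right)} = \left(E + n\right) + n = E + 2 n$)
$Y{\left(o \right)} = \frac{\frac{9}{8} + o}{3 + o}$ ($Y{\left(o \right)} = \frac{o + \frac{9}{8}}{o + 3} = \frac{\frac{9}{8} + o}{3 + o}$)
$t{\left(-6,j{\left(-3,0 \right)} \right)} Y{\left(8 \right)} = 9 \frac{\frac{9}{8} + 8}{3 + 8} = 9 \cdot \frac{1}{11} \cdot \frac{73}{8} = 9 \cdot \frac{73}{88} = \frac{657}{88}$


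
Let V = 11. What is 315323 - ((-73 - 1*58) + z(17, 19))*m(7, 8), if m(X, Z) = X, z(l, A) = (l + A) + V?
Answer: 315911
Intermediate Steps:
z(l, A) = 11 + A + l (z(l, A) = (l + A) + 11 = (A + l) + 11 = 11 + A + l)
315323 - ((-73 - 1*58) + z(17, 19))*m(7, 8) = 315323 - ((-73 - 1*58) + (11 + 19 + 17))*7 = 315323 - ((-73 - 58) + 47)*7 = 315323 - (-131 + 47)*7 = 315323 - (-84)*7 = 315323 - 1*(-588) = 315323 + 588 = 315911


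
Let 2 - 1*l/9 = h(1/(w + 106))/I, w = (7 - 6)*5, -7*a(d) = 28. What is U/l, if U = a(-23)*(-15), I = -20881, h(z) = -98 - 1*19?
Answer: 83524/24987 ≈ 3.3427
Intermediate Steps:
a(d) = -4 (a(d) = -⅐*28 = -4)
w = 5 (w = 1*5 = 5)
h(z) = -117 (h(z) = -98 - 19 = -117)
l = 374805/20881 (l = 18 - (-1053)/(-20881) = 18 - (-1053)*(-1)/20881 = 18 - 9*117/20881 = 18 - 1053/20881 = 374805/20881 ≈ 17.950)
U = 60 (U = -4*(-15) = 60)
U/l = 60/(374805/20881) = 60*(20881/374805) = 83524/24987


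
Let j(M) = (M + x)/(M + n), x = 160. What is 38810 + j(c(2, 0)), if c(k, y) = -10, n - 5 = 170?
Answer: 426920/11 ≈ 38811.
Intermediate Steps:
n = 175 (n = 5 + 170 = 175)
j(M) = (160 + M)/(175 + M) (j(M) = (M + 160)/(M + 175) = (160 + M)/(175 + M))
38810 + j(c(2, 0)) = 38810 + (160 - 10)/(175 - 10) = 38810 + 150/165 = 38810 + (1/165)*150 = 38810 + 10/11 = 426920/11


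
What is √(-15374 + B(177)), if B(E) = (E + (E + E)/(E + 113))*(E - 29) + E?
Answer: √235052395/145 ≈ 105.73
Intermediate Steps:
B(E) = E + (-29 + E)*(E + 2*E/(113 + E)) (B(E) = (E + (2*E)/(113 + E))*(-29 + E) + E = (E + 2*E/(113 + E))*(-29 + E) + E = (-29 + E)*(E + 2*E/(113 + E)) + E = E + (-29 + E)*(E + 2*E/(113 + E)))
√(-15374 + B(177)) = √(-15374 + 177*(-3222 + 177² + 87*177)/(113 + 177)) = √(-15374 + 177*(-3222 + 31329 + 15399)/290) = √(-15374 + 177*(1/290)*43506) = √(-15374 + 3850281/145) = √(1621051/145) = √235052395/145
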